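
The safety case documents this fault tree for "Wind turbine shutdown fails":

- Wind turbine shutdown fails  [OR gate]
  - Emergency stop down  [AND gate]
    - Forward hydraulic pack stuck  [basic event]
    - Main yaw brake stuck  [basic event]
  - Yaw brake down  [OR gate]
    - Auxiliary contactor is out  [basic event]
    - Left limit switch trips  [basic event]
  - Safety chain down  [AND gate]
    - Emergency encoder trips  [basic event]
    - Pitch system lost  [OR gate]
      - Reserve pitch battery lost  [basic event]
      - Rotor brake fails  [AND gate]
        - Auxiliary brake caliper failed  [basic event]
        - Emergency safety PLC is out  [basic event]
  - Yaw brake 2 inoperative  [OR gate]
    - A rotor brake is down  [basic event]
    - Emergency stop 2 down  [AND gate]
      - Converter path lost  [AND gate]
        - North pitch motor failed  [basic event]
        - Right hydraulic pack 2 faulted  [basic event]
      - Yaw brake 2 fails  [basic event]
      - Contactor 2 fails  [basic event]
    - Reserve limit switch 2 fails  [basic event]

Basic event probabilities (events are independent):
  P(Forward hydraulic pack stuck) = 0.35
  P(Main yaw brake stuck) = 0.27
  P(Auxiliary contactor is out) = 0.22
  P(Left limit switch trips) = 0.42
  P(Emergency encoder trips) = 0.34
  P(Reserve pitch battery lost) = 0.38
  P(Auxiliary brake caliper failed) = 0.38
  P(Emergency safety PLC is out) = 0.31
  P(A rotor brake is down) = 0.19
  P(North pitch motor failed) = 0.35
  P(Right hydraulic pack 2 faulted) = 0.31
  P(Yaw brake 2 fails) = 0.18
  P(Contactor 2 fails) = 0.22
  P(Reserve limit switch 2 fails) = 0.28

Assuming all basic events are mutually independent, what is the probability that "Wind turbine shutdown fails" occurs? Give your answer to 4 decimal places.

P(Emergency stop down) [AND] = 0.35 × 0.27 = 0.094500
P(Yaw brake down) [OR] = 1 − (1−0.22) × (1−0.42) = 0.547600
P(Rotor brake fails) [AND] = 0.38 × 0.31 = 0.117800
P(Pitch system lost) [OR] = 1 − (1−0.38) × (1−0.117800) = 0.453036
P(Safety chain down) [AND] = 0.34 × 0.453036 = 0.154032
P(Converter path lost) [AND] = 0.35 × 0.31 = 0.108500
P(Emergency stop 2 down) [AND] = 0.108500 × 0.18 × 0.22 = 0.004297
P(Yaw brake 2 inoperative) [OR] = 1 − (1−0.19) × (1−0.004297) × (1−0.28) = 0.419306
P(Wind turbine shutdown fails) [OR] = 1 − (1−0.094500) × (1−0.547600) × (1−0.154032) × (1−0.419306) = 0.798761
Rounded to 4 decimal places: P(Wind turbine shutdown fails) ≈ 0.7988.

0.7988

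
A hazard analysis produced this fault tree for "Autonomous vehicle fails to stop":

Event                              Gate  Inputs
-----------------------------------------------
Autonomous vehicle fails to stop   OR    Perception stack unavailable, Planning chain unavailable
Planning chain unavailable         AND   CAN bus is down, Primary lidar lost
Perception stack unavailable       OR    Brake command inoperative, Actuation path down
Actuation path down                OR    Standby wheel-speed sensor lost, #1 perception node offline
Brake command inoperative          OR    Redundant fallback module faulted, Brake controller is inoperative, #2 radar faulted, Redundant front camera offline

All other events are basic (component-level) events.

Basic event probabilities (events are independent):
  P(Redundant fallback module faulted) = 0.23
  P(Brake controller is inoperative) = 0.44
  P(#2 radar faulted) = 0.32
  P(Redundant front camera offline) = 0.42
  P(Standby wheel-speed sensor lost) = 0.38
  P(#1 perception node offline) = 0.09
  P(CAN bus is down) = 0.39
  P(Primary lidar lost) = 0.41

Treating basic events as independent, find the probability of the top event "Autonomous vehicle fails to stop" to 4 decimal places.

0.9194

P(Brake command inoperative) [OR] = 1 − (1−0.23) × (1−0.44) × (1−0.32) × (1−0.42) = 0.829935
P(Actuation path down) [OR] = 1 − (1−0.38) × (1−0.09) = 0.435800
P(Perception stack unavailable) [OR] = 1 − (1−0.829935) × (1−0.435800) = 0.904049
P(Planning chain unavailable) [AND] = 0.39 × 0.41 = 0.159900
P(Autonomous vehicle fails to stop) [OR] = 1 − (1−0.904049) × (1−0.159900) = 0.919392
Rounded to 4 decimal places: P(Autonomous vehicle fails to stop) ≈ 0.9194.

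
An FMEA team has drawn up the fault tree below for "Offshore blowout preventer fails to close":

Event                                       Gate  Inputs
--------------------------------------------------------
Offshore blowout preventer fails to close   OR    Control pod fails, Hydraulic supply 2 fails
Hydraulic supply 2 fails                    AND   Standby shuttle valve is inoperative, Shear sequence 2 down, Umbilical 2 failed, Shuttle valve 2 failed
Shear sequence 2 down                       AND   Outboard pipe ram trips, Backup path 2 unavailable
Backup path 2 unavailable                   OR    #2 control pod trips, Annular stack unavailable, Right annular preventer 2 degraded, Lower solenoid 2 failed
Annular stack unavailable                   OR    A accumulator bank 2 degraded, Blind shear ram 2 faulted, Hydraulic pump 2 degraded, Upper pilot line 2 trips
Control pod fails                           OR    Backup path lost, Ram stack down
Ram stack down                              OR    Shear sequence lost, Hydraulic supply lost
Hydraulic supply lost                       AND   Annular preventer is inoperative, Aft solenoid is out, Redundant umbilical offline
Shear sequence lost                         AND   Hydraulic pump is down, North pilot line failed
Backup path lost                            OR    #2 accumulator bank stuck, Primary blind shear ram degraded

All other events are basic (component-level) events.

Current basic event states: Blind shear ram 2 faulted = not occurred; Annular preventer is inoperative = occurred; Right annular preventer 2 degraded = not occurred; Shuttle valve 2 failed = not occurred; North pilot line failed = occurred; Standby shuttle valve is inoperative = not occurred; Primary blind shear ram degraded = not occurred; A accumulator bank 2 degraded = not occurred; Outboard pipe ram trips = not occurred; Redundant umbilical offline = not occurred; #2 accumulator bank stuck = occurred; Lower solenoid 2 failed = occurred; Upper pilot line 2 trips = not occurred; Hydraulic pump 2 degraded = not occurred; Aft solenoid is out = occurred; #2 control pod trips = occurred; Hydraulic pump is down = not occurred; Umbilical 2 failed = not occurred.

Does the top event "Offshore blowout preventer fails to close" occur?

Backup path lost [OR]: #2 accumulator bank stuck=occurs, Primary blind shear ram degraded=not → at least one input occurs → occurs.
Shear sequence lost [AND]: Hydraulic pump is down=not, North pilot line failed=occurs → not all inputs occur → does not occur.
Hydraulic supply lost [AND]: Annular preventer is inoperative=occurs, Aft solenoid is out=occurs, Redundant umbilical offline=not → not all inputs occur → does not occur.
Ram stack down [OR]: Shear sequence lost=not, Hydraulic supply lost=not → no input occurs → does not occur.
Control pod fails [OR]: Backup path lost=occurs, Ram stack down=not → at least one input occurs → occurs.
Annular stack unavailable [OR]: A accumulator bank 2 degraded=not, Blind shear ram 2 faulted=not, Hydraulic pump 2 degraded=not, Upper pilot line 2 trips=not → no input occurs → does not occur.
Backup path 2 unavailable [OR]: #2 control pod trips=occurs, Annular stack unavailable=not, Right annular preventer 2 degraded=not, Lower solenoid 2 failed=occurs → at least one input occurs → occurs.
Shear sequence 2 down [AND]: Outboard pipe ram trips=not, Backup path 2 unavailable=occurs → not all inputs occur → does not occur.
Hydraulic supply 2 fails [AND]: Standby shuttle valve is inoperative=not, Shear sequence 2 down=not, Umbilical 2 failed=not, Shuttle valve 2 failed=not → not all inputs occur → does not occur.
Offshore blowout preventer fails to close [OR]: Control pod fails=occurs, Hydraulic supply 2 fails=not → at least one input occurs → occurs.

Yes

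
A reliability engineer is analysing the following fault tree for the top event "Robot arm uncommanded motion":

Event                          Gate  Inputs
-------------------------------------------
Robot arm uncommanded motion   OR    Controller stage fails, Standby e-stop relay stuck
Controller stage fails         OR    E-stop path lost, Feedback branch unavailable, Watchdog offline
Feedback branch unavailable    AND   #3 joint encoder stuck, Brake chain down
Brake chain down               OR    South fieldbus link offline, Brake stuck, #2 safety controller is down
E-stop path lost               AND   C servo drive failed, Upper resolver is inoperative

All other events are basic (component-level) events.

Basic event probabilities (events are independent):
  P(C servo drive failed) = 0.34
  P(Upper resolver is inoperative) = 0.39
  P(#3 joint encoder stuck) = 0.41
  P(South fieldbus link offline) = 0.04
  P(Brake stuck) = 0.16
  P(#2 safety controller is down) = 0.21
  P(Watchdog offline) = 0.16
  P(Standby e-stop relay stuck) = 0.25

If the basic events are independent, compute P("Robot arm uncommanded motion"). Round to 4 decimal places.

0.5349

P(E-stop path lost) [AND] = 0.34 × 0.39 = 0.132600
P(Brake chain down) [OR] = 1 − (1−0.04) × (1−0.16) × (1−0.21) = 0.362944
P(Feedback branch unavailable) [AND] = 0.41 × 0.362944 = 0.148807
P(Controller stage fails) [OR] = 1 − (1−0.132600) × (1−0.148807) × (1−0.16) = 0.379807
P(Robot arm uncommanded motion) [OR] = 1 − (1−0.379807) × (1−0.25) = 0.534855
Rounded to 4 decimal places: P(Robot arm uncommanded motion) ≈ 0.5349.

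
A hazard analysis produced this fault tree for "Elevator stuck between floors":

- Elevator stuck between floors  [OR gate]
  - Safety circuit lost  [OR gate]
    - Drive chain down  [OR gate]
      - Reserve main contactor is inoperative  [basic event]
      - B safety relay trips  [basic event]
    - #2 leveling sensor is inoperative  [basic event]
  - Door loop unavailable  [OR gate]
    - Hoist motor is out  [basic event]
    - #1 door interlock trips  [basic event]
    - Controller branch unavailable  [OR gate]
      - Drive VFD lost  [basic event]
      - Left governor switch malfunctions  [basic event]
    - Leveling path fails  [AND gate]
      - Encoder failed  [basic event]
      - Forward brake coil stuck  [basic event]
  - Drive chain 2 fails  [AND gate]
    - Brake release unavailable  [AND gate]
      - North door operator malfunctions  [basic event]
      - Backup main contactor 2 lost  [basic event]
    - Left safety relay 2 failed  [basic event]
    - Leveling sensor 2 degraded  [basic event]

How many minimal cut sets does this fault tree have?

9

Drive chain down [OR]: union of children's cut sets → 2 cut set(s).
Safety circuit lost [OR]: union of children's cut sets → 3 cut set(s).
Controller branch unavailable [OR]: union of children's cut sets → 2 cut set(s).
Leveling path fails [AND]: one cut set from each child combined → 1 × 1 = 1 cut set(s).
Door loop unavailable [OR]: union of children's cut sets → 5 cut set(s).
Brake release unavailable [AND]: one cut set from each child combined → 1 × 1 = 1 cut set(s).
Drive chain 2 fails [AND]: one cut set from each child combined → 1 × 1 × 1 = 1 cut set(s).
Elevator stuck between floors [OR]: union of children's cut sets → 9 cut set(s).
Minimal cut sets: {Reserve main contactor is inoperative}; {B safety relay trips}; {#2 leveling sensor is inoperative}; {Hoist motor is out}; {#1 door interlock trips}; {Drive VFD lost}; {Left governor switch malfunctions}; {Encoder failed, Forward brake coil stuck}; {Backup main contactor 2 lost, Left safety relay 2 failed, Leveling sensor 2 degraded, North door operator malfunctions}.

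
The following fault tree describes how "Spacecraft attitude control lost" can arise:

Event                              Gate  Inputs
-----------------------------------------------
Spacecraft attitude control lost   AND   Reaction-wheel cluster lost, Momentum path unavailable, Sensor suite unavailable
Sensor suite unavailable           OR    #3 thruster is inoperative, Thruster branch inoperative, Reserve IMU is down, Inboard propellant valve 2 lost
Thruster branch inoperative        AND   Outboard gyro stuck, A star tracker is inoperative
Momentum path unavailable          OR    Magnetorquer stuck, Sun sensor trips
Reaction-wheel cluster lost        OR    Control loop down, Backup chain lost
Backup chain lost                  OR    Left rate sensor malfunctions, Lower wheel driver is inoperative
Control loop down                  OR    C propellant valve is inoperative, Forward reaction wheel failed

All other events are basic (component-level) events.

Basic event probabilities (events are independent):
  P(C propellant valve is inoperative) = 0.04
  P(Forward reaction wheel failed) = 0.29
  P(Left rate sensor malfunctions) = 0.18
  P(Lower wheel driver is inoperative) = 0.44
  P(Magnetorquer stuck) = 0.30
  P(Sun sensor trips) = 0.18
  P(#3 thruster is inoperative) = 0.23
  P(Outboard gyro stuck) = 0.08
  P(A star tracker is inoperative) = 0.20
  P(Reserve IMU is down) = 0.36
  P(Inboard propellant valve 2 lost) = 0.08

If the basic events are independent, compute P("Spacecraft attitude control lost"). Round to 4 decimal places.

P(Control loop down) [OR] = 1 − (1−0.04) × (1−0.29) = 0.318400
P(Backup chain lost) [OR] = 1 − (1−0.18) × (1−0.44) = 0.540800
P(Reaction-wheel cluster lost) [OR] = 1 − (1−0.318400) × (1−0.540800) = 0.687009
P(Momentum path unavailable) [OR] = 1 − (1−0.30) × (1−0.18) = 0.426000
P(Thruster branch inoperative) [AND] = 0.08 × 0.20 = 0.016000
P(Sensor suite unavailable) [OR] = 1 − (1−0.23) × (1−0.016000) × (1−0.36) × (1−0.08) = 0.553878
P(Spacecraft attitude control lost) [AND] = 0.687009 × 0.426000 × 0.553878 = 0.162101
Rounded to 4 decimal places: P(Spacecraft attitude control lost) ≈ 0.1621.

0.1621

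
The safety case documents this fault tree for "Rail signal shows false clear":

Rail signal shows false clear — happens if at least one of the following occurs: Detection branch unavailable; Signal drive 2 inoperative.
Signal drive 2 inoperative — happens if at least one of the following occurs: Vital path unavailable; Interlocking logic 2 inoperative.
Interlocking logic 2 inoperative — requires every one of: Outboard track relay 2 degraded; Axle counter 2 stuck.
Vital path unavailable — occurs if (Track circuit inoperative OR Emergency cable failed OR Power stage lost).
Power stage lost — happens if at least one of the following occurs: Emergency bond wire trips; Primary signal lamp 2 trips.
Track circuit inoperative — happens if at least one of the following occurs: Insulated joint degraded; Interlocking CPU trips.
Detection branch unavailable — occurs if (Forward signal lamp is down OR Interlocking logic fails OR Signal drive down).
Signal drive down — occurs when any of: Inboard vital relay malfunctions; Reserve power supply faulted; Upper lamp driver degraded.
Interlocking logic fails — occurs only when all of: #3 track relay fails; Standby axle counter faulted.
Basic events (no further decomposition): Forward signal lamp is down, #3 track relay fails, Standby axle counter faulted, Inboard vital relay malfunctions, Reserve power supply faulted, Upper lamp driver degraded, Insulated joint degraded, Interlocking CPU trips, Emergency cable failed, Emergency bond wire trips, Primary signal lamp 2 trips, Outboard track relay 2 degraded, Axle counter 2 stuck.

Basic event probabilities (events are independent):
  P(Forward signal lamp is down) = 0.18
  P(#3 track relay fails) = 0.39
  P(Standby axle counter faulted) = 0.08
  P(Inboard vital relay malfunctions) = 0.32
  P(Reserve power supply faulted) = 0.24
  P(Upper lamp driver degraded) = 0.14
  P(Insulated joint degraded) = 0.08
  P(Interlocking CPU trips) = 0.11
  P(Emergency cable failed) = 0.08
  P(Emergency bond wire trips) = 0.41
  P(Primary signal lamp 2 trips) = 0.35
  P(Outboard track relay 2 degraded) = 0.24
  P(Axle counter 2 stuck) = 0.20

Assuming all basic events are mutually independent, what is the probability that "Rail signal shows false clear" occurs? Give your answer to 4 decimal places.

P(Interlocking logic fails) [AND] = 0.39 × 0.08 = 0.031200
P(Signal drive down) [OR] = 1 − (1−0.32) × (1−0.24) × (1−0.14) = 0.555552
P(Detection branch unavailable) [OR] = 1 − (1−0.18) × (1−0.031200) × (1−0.555552) = 0.646923
P(Track circuit inoperative) [OR] = 1 − (1−0.08) × (1−0.11) = 0.181200
P(Power stage lost) [OR] = 1 − (1−0.41) × (1−0.35) = 0.616500
P(Vital path unavailable) [OR] = 1 − (1−0.181200) × (1−0.08) × (1−0.616500) = 0.711111
P(Interlocking logic 2 inoperative) [AND] = 0.24 × 0.20 = 0.048000
P(Signal drive 2 inoperative) [OR] = 1 − (1−0.711111) × (1−0.048000) = 0.724978
P(Rail signal shows false clear) [OR] = 1 − (1−0.646923) × (1−0.724978) = 0.902896
Rounded to 4 decimal places: P(Rail signal shows false clear) ≈ 0.9029.

0.9029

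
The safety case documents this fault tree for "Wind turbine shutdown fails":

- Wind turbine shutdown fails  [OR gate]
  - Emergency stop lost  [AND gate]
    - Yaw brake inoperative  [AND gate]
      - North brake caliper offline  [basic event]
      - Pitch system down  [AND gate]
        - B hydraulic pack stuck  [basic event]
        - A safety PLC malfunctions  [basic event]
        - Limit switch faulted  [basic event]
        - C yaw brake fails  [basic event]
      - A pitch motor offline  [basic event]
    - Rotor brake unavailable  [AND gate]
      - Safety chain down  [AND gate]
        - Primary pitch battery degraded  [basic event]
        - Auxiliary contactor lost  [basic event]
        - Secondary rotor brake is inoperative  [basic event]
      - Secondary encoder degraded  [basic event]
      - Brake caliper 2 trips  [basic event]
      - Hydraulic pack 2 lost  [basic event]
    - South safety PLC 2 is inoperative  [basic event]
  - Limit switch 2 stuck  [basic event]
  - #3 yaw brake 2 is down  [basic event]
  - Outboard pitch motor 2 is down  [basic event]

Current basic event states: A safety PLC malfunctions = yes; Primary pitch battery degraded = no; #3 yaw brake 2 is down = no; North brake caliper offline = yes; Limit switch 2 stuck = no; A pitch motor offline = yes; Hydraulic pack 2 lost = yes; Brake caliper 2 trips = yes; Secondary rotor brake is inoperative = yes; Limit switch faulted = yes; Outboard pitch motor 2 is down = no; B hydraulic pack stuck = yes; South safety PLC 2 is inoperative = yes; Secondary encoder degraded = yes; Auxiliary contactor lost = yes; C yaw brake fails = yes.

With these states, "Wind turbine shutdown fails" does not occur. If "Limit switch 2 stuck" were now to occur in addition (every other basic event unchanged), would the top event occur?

Yes

Counterfactual: set "Limit switch 2 stuck" to occurred.
Pitch system down [AND]: B hydraulic pack stuck=occurs, A safety PLC malfunctions=occurs, Limit switch faulted=occurs, C yaw brake fails=occurs → all inputs occur → occurs.
Yaw brake inoperative [AND]: North brake caliper offline=occurs, Pitch system down=occurs, A pitch motor offline=occurs → all inputs occur → occurs.
Safety chain down [AND]: Primary pitch battery degraded=not, Auxiliary contactor lost=occurs, Secondary rotor brake is inoperative=occurs → not all inputs occur → does not occur.
Rotor brake unavailable [AND]: Safety chain down=not, Secondary encoder degraded=occurs, Brake caliper 2 trips=occurs, Hydraulic pack 2 lost=occurs → not all inputs occur → does not occur.
Emergency stop lost [AND]: Yaw brake inoperative=occurs, Rotor brake unavailable=not, South safety PLC 2 is inoperative=occurs → not all inputs occur → does not occur.
Wind turbine shutdown fails [OR]: Emergency stop lost=not, Limit switch 2 stuck=occurs, #3 yaw brake 2 is down=not, Outboard pitch motor 2 is down=not → at least one input occurs → occurs.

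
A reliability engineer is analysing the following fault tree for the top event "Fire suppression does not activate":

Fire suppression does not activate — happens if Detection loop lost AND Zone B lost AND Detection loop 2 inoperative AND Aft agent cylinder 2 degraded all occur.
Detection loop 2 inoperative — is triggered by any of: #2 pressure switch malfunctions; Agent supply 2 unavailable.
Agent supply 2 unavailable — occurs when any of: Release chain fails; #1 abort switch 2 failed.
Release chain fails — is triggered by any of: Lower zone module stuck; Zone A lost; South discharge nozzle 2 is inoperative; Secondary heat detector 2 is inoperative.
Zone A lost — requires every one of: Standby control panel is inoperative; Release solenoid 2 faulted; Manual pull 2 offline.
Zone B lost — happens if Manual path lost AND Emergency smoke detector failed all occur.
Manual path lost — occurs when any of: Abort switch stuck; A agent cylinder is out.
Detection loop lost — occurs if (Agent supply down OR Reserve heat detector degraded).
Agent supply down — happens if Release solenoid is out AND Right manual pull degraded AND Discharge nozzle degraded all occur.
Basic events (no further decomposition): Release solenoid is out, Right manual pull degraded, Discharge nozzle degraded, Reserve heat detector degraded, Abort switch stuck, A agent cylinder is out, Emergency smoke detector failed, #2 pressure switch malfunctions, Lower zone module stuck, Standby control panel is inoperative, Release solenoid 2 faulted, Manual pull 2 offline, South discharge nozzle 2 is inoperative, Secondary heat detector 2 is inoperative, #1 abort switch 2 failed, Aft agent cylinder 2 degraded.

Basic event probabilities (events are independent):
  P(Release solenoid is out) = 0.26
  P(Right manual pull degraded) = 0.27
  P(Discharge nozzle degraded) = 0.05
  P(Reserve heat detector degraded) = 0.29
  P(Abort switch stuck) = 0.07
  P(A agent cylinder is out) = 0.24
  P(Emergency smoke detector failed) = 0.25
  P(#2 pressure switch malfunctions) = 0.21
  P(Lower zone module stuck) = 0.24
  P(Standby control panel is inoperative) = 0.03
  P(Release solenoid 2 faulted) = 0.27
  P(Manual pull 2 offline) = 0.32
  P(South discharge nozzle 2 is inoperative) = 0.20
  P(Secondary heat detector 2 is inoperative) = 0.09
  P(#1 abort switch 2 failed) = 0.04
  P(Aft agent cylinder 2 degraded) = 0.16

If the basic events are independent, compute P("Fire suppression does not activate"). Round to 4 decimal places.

P(Agent supply down) [AND] = 0.26 × 0.27 × 0.05 = 0.003510
P(Detection loop lost) [OR] = 1 − (1−0.003510) × (1−0.29) = 0.292492
P(Manual path lost) [OR] = 1 − (1−0.07) × (1−0.24) = 0.293200
P(Zone B lost) [AND] = 0.293200 × 0.25 = 0.073300
P(Zone A lost) [AND] = 0.03 × 0.27 × 0.32 = 0.002592
P(Release chain fails) [OR] = 1 − (1−0.24) × (1−0.002592) × (1−0.20) × (1−0.09) = 0.448154
P(Agent supply 2 unavailable) [OR] = 1 − (1−0.448154) × (1−0.04) = 0.470228
P(Detection loop 2 inoperative) [OR] = 1 − (1−0.21) × (1−0.470228) = 0.581480
P(Fire suppression does not activate) [AND] = 0.292492 × 0.073300 × 0.581480 × 0.16 = 0.001995
Rounded to 4 decimal places: P(Fire suppression does not activate) ≈ 0.0020.

0.0020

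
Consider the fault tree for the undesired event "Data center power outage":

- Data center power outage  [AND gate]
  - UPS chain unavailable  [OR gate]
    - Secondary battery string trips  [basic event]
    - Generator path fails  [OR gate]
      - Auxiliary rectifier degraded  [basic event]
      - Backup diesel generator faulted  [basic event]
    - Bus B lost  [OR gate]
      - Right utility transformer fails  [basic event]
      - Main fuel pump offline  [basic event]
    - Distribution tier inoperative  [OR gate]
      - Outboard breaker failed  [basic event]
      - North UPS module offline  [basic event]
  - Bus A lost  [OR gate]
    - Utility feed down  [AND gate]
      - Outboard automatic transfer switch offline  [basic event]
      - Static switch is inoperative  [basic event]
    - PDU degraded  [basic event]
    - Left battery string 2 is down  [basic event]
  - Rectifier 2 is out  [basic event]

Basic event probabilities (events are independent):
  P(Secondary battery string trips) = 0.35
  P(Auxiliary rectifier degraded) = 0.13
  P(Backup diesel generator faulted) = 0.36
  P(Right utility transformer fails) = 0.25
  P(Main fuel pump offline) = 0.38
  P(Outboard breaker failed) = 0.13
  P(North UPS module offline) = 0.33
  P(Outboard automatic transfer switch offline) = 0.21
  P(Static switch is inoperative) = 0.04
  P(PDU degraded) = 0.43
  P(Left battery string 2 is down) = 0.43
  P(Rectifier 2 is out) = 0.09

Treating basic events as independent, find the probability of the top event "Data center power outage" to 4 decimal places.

P(Generator path fails) [OR] = 1 − (1−0.13) × (1−0.36) = 0.443200
P(Bus B lost) [OR] = 1 − (1−0.25) × (1−0.38) = 0.535000
P(Distribution tier inoperative) [OR] = 1 − (1−0.13) × (1−0.33) = 0.417100
P(UPS chain unavailable) [OR] = 1 − (1−0.35) × (1−0.443200) × (1−0.535000) × (1−0.417100) = 0.901902
P(Utility feed down) [AND] = 0.21 × 0.04 = 0.008400
P(Bus A lost) [OR] = 1 − (1−0.008400) × (1−0.43) × (1−0.43) = 0.677829
P(Data center power outage) [AND] = 0.901902 × 0.677829 × 0.09 = 0.055020
Rounded to 4 decimal places: P(Data center power outage) ≈ 0.0550.

0.0550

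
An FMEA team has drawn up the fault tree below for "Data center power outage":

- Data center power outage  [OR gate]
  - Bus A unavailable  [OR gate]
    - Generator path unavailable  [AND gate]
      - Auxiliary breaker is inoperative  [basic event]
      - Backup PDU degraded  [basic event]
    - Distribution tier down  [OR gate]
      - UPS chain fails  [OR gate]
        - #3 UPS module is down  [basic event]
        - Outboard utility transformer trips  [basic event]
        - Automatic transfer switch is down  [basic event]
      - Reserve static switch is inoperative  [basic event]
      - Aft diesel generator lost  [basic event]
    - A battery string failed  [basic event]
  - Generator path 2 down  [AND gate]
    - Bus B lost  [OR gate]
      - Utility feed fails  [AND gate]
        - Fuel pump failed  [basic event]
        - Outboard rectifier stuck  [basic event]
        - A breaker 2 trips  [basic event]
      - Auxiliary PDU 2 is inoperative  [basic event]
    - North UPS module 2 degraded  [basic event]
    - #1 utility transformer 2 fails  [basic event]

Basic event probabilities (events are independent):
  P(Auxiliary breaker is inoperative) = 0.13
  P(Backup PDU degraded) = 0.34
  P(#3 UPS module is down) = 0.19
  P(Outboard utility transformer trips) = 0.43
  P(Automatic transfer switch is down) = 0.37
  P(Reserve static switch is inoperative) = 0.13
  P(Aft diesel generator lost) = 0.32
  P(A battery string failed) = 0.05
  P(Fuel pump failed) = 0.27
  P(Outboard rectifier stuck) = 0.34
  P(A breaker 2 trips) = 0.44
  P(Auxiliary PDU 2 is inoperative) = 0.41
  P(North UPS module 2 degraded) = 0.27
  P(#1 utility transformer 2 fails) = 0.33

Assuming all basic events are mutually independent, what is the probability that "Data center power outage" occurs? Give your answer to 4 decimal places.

0.8498

P(Generator path unavailable) [AND] = 0.13 × 0.34 = 0.044200
P(UPS chain fails) [OR] = 1 − (1−0.19) × (1−0.43) × (1−0.37) = 0.709129
P(Distribution tier down) [OR] = 1 − (1−0.709129) × (1−0.13) × (1−0.32) = 0.827921
P(Bus A unavailable) [OR] = 1 − (1−0.044200) × (1−0.827921) × (1−0.05) = 0.843751
P(Utility feed fails) [AND] = 0.27 × 0.34 × 0.44 = 0.040392
P(Bus B lost) [OR] = 1 − (1−0.040392) × (1−0.41) = 0.433831
P(Generator path 2 down) [AND] = 0.433831 × 0.27 × 0.33 = 0.038654
P(Data center power outage) [OR] = 1 − (1−0.843751) × (1−0.038654) = 0.849791
Rounded to 4 decimal places: P(Data center power outage) ≈ 0.8498.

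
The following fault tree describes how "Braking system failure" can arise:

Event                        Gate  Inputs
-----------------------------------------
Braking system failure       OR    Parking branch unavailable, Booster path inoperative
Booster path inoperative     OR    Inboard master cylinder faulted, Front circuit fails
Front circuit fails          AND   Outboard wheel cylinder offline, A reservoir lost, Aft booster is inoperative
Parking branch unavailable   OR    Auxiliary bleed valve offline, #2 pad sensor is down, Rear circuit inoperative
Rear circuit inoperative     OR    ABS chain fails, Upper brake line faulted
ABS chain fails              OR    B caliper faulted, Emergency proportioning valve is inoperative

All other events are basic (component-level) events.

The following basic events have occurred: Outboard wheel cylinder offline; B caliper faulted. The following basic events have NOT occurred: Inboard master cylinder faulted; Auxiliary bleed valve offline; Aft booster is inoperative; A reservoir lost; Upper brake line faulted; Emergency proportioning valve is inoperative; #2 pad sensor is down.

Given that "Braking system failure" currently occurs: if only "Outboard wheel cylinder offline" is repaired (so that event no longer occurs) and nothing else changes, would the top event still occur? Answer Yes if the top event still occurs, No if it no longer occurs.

Yes

Counterfactual: set "Outboard wheel cylinder offline" to not occurred.
ABS chain fails [OR]: B caliper faulted=occurs, Emergency proportioning valve is inoperative=not → at least one input occurs → occurs.
Rear circuit inoperative [OR]: ABS chain fails=occurs, Upper brake line faulted=not → at least one input occurs → occurs.
Parking branch unavailable [OR]: Auxiliary bleed valve offline=not, #2 pad sensor is down=not, Rear circuit inoperative=occurs → at least one input occurs → occurs.
Front circuit fails [AND]: Outboard wheel cylinder offline=not, A reservoir lost=not, Aft booster is inoperative=not → not all inputs occur → does not occur.
Booster path inoperative [OR]: Inboard master cylinder faulted=not, Front circuit fails=not → no input occurs → does not occur.
Braking system failure [OR]: Parking branch unavailable=occurs, Booster path inoperative=not → at least one input occurs → occurs.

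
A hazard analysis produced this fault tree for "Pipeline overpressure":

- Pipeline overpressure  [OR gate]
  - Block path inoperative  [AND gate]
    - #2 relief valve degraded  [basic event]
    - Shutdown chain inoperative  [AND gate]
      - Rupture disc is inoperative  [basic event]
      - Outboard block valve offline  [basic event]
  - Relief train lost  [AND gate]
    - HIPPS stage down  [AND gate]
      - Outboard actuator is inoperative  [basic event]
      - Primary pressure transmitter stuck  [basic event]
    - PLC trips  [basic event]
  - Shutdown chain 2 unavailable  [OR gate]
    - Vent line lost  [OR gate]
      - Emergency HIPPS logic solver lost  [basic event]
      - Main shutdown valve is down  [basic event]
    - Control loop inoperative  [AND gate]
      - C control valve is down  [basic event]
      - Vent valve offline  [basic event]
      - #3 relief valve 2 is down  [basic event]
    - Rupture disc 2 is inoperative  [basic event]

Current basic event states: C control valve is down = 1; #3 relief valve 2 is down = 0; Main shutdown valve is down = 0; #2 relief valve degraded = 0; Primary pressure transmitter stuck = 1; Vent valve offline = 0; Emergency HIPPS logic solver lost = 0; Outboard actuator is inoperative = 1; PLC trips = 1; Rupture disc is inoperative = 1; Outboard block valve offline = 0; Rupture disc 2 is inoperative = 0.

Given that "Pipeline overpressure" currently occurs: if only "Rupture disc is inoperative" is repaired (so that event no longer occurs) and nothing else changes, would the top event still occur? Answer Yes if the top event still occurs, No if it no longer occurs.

Yes

Counterfactual: set "Rupture disc is inoperative" to not occurred.
Shutdown chain inoperative [AND]: Rupture disc is inoperative=not, Outboard block valve offline=not → not all inputs occur → does not occur.
Block path inoperative [AND]: #2 relief valve degraded=not, Shutdown chain inoperative=not → not all inputs occur → does not occur.
HIPPS stage down [AND]: Outboard actuator is inoperative=occurs, Primary pressure transmitter stuck=occurs → all inputs occur → occurs.
Relief train lost [AND]: HIPPS stage down=occurs, PLC trips=occurs → all inputs occur → occurs.
Vent line lost [OR]: Emergency HIPPS logic solver lost=not, Main shutdown valve is down=not → no input occurs → does not occur.
Control loop inoperative [AND]: C control valve is down=occurs, Vent valve offline=not, #3 relief valve 2 is down=not → not all inputs occur → does not occur.
Shutdown chain 2 unavailable [OR]: Vent line lost=not, Control loop inoperative=not, Rupture disc 2 is inoperative=not → no input occurs → does not occur.
Pipeline overpressure [OR]: Block path inoperative=not, Relief train lost=occurs, Shutdown chain 2 unavailable=not → at least one input occurs → occurs.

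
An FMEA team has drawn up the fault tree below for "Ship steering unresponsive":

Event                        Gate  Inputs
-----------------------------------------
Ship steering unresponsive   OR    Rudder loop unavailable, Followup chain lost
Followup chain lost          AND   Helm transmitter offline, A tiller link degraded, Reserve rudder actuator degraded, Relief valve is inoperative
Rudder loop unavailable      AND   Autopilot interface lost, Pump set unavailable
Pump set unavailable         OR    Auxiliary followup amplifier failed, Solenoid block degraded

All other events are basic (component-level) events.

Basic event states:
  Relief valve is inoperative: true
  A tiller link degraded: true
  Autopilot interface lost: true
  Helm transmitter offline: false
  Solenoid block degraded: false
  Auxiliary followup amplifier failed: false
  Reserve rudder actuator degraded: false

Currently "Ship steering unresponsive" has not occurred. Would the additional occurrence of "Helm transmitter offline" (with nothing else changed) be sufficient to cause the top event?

Counterfactual: set "Helm transmitter offline" to occurred.
Pump set unavailable [OR]: Auxiliary followup amplifier failed=not, Solenoid block degraded=not → no input occurs → does not occur.
Rudder loop unavailable [AND]: Autopilot interface lost=occurs, Pump set unavailable=not → not all inputs occur → does not occur.
Followup chain lost [AND]: Helm transmitter offline=occurs, A tiller link degraded=occurs, Reserve rudder actuator degraded=not, Relief valve is inoperative=occurs → not all inputs occur → does not occur.
Ship steering unresponsive [OR]: Rudder loop unavailable=not, Followup chain lost=not → no input occurs → does not occur.

No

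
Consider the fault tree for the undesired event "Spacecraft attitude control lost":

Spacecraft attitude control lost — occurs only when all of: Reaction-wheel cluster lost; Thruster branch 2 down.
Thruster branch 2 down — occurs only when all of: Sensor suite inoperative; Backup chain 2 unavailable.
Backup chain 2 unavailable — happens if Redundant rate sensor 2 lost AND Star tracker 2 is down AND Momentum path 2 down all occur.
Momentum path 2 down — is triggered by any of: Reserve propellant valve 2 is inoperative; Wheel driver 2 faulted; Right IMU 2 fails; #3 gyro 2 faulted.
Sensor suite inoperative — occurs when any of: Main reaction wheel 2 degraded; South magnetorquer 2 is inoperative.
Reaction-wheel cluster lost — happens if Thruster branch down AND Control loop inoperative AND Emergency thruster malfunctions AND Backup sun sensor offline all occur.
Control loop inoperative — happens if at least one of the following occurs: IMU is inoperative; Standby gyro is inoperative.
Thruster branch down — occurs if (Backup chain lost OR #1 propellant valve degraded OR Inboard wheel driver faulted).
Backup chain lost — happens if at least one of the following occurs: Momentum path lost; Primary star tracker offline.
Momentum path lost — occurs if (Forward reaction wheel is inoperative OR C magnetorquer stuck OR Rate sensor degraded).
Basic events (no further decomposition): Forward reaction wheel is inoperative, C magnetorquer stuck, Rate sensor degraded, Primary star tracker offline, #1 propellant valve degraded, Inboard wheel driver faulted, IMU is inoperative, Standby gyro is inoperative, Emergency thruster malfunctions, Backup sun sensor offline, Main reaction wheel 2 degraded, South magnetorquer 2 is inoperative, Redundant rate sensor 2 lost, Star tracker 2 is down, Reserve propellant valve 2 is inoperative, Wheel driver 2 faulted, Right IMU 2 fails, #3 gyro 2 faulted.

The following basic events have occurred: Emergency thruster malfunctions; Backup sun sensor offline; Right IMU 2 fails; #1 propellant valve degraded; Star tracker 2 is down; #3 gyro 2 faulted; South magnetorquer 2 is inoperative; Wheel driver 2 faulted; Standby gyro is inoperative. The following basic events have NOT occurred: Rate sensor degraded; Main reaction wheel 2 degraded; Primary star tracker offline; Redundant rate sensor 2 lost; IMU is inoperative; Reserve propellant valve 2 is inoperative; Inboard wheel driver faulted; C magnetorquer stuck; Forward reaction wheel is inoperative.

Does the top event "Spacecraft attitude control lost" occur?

Momentum path lost [OR]: Forward reaction wheel is inoperative=not, C magnetorquer stuck=not, Rate sensor degraded=not → no input occurs → does not occur.
Backup chain lost [OR]: Momentum path lost=not, Primary star tracker offline=not → no input occurs → does not occur.
Thruster branch down [OR]: Backup chain lost=not, #1 propellant valve degraded=occurs, Inboard wheel driver faulted=not → at least one input occurs → occurs.
Control loop inoperative [OR]: IMU is inoperative=not, Standby gyro is inoperative=occurs → at least one input occurs → occurs.
Reaction-wheel cluster lost [AND]: Thruster branch down=occurs, Control loop inoperative=occurs, Emergency thruster malfunctions=occurs, Backup sun sensor offline=occurs → all inputs occur → occurs.
Sensor suite inoperative [OR]: Main reaction wheel 2 degraded=not, South magnetorquer 2 is inoperative=occurs → at least one input occurs → occurs.
Momentum path 2 down [OR]: Reserve propellant valve 2 is inoperative=not, Wheel driver 2 faulted=occurs, Right IMU 2 fails=occurs, #3 gyro 2 faulted=occurs → at least one input occurs → occurs.
Backup chain 2 unavailable [AND]: Redundant rate sensor 2 lost=not, Star tracker 2 is down=occurs, Momentum path 2 down=occurs → not all inputs occur → does not occur.
Thruster branch 2 down [AND]: Sensor suite inoperative=occurs, Backup chain 2 unavailable=not → not all inputs occur → does not occur.
Spacecraft attitude control lost [AND]: Reaction-wheel cluster lost=occurs, Thruster branch 2 down=not → not all inputs occur → does not occur.

No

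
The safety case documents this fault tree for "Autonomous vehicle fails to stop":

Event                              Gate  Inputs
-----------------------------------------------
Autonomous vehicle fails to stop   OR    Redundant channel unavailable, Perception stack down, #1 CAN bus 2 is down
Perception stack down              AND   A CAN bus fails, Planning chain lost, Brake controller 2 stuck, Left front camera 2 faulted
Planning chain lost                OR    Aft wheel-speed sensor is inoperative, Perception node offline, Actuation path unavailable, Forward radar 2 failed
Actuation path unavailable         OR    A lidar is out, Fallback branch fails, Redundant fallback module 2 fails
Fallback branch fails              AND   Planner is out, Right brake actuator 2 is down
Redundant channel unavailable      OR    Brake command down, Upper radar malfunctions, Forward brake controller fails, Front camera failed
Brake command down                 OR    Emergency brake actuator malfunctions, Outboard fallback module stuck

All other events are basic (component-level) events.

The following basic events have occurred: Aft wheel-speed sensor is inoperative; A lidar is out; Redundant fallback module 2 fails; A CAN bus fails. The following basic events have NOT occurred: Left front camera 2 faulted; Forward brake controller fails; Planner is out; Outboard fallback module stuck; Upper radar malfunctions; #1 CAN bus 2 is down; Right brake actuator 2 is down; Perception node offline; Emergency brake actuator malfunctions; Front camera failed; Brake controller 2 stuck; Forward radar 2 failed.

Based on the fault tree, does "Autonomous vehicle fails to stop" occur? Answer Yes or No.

Brake command down [OR]: Emergency brake actuator malfunctions=not, Outboard fallback module stuck=not → no input occurs → does not occur.
Redundant channel unavailable [OR]: Brake command down=not, Upper radar malfunctions=not, Forward brake controller fails=not, Front camera failed=not → no input occurs → does not occur.
Fallback branch fails [AND]: Planner is out=not, Right brake actuator 2 is down=not → not all inputs occur → does not occur.
Actuation path unavailable [OR]: A lidar is out=occurs, Fallback branch fails=not, Redundant fallback module 2 fails=occurs → at least one input occurs → occurs.
Planning chain lost [OR]: Aft wheel-speed sensor is inoperative=occurs, Perception node offline=not, Actuation path unavailable=occurs, Forward radar 2 failed=not → at least one input occurs → occurs.
Perception stack down [AND]: A CAN bus fails=occurs, Planning chain lost=occurs, Brake controller 2 stuck=not, Left front camera 2 faulted=not → not all inputs occur → does not occur.
Autonomous vehicle fails to stop [OR]: Redundant channel unavailable=not, Perception stack down=not, #1 CAN bus 2 is down=not → no input occurs → does not occur.

No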